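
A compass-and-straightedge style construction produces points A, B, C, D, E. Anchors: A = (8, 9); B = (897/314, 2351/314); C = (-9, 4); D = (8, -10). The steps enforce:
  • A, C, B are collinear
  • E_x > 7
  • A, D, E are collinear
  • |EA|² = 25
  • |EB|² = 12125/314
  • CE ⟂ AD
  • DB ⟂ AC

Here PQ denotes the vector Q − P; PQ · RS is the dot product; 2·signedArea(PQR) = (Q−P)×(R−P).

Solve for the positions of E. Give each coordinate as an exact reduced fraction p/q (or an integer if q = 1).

1. E_x = 8  [A, D, E are collinear ∩ CE ⟂ AD]
2. E_y = 4  [A, D, E are collinear ∩ CE ⟂ AD]
   → E = (8, 4)

E = (8, 4)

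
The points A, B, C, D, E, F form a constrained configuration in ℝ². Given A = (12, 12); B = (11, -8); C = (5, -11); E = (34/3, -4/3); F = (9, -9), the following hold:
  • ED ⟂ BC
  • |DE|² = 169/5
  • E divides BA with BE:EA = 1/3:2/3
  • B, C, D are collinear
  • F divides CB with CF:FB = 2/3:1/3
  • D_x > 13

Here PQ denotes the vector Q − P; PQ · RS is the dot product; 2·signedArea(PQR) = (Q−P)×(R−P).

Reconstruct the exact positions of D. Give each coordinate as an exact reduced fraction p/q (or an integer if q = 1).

D = (209/15, -98/15)

1. D_x = 209/15  [B, C, D are collinear ∩ ED ⟂ BC]
2. D_y = -98/15  [B, C, D are collinear ∩ ED ⟂ BC]
   → D = (209/15, -98/15)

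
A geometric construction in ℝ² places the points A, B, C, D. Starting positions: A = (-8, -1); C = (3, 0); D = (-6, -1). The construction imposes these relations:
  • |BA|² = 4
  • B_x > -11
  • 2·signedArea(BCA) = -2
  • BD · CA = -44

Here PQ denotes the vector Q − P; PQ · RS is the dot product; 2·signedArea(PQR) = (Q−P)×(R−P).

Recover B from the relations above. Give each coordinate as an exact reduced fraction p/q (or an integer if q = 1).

B = (-10, -1)

1. B_x = -10  [2·signedArea(BCA) = -2 ∩ BD · CA = -44]
2. B_y = -1  [2·signedArea(BCA) = -2 ∩ BD · CA = -44]
   → B = (-10, -1)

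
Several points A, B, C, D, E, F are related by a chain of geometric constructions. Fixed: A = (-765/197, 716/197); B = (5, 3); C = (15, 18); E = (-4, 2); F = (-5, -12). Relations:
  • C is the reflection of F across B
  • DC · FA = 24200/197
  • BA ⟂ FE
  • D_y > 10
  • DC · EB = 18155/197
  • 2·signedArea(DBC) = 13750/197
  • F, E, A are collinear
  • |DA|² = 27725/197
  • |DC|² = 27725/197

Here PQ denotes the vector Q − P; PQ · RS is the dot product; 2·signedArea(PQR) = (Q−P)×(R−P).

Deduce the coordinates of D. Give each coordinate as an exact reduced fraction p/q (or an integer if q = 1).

1. D_x = 1095/197  [DC · FA = 24200/197 ∩ DC · EB = 18155/197]
2. D_y = 2131/197  [DC · FA = 24200/197 ∩ DC · EB = 18155/197]
   → D = (1095/197, 2131/197)

D = (1095/197, 2131/197)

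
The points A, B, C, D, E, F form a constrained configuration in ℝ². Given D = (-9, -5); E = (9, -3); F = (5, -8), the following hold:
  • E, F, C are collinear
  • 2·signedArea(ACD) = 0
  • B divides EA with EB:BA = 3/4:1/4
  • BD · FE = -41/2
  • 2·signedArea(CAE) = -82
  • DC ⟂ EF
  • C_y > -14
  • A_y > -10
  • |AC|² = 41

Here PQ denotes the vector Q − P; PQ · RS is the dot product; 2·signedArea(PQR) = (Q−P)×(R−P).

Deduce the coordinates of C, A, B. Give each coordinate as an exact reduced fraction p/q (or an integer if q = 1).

1. C_x = 1  [E, F, C are collinear ∩ DC ⟂ EF]
2. C_y = -13  [E, F, C are collinear ∩ DC ⟂ EF]
   → C = (1, -13)
3. A_x = -4  [2·signedArea(ACD) = 0 ∩ 2·signedArea(CAE) = -82]
4. A_y = -9  [2·signedArea(ACD) = 0 ∩ 2·signedArea(CAE) = -82]
   → A = (-4, -9)
5. B_x = -3/4  [B divides EA with EB:BA = 3/4:1/4]
6. B_y = -15/2  [B divides EA with EB:BA = 3/4:1/4]
   → B = (-3/4, -15/2)

A = (-4, -9)
B = (-3/4, -15/2)
C = (1, -13)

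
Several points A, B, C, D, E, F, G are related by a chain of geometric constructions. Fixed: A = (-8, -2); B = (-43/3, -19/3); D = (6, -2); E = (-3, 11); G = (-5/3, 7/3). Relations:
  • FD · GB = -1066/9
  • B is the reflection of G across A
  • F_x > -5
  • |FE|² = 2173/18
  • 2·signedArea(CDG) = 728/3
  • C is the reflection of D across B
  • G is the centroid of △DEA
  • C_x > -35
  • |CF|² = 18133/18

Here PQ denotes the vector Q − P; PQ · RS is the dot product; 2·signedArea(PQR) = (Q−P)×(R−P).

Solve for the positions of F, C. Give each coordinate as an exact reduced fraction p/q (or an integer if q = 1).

C = (-104/3, -32/3)
F = (-29/6, 1/6)

1. F_x = -29/6  [line 38/3·x + 26/3·y + 538/9 = 0 ∩ |FE|² = 2173/18]
2. F_y = 1/6  [line 38/3·x + 26/3·y + 538/9 = 0 ∩ |FE|² = 2173/18]
   → F = (-29/6, 1/6)
3. C_x = -104/3  [C is the reflection of D across B]
4. C_y = -32/3  [C is the reflection of D across B]
   → C = (-104/3, -32/3)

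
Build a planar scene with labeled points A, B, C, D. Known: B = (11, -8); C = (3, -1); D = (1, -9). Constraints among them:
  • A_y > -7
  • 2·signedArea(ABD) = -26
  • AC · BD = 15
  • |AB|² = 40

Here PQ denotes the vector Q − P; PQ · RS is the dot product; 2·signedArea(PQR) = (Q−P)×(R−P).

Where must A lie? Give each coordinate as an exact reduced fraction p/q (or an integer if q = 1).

1. A_x = 5  [AC · BD = 15 ∩ 2·signedArea(ABD) = -26]
2. A_y = -6  [AC · BD = 15 ∩ 2·signedArea(ABD) = -26]
   → A = (5, -6)

A = (5, -6)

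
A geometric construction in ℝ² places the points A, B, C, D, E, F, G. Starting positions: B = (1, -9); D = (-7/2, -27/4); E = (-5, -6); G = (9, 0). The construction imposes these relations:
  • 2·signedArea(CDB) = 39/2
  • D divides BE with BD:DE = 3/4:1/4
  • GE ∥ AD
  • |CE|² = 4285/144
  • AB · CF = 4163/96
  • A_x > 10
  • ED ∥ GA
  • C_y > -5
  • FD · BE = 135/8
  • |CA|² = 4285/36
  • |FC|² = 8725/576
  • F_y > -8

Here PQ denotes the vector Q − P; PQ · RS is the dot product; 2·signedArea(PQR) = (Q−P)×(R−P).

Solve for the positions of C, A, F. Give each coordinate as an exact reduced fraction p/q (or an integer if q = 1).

A = (21/2, -3/4)
C = (1/6, -17/4)
F = (-5/4, -63/8)

1. A_x = 21/2  [GE ∥ AD ∩ ED ∥ GA]
2. A_y = -3/4  [GE ∥ AD ∩ ED ∥ GA]
   → A = (21/2, -3/4)
3. C_x = 1/6  [line 9/4·x + 9/2·y + 75/4 = 0 ∩ |CA|² = 4285/36]
4. C_y = -17/4  [line 9/4·x + 9/2·y + 75/4 = 0 ∩ |CA|² = 4285/36]
   → C = (1/6, -17/4)
5. F_x = -5/4  [FD · BE = 135/8 ∩ AB · CF = 4163/96]
6. F_y = -63/8  [FD · BE = 135/8 ∩ AB · CF = 4163/96]
   → F = (-5/4, -63/8)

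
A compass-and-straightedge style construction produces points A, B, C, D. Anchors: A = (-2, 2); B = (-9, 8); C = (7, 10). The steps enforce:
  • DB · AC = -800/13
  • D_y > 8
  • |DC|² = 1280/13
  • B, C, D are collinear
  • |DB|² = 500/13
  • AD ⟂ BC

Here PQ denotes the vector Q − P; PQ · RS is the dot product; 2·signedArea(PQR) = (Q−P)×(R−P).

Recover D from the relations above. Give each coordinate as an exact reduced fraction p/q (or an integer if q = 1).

1. D_x = -37/13  [B, C, D are collinear ∩ AD ⟂ BC]
2. D_y = 114/13  [B, C, D are collinear ∩ AD ⟂ BC]
   → D = (-37/13, 114/13)

D = (-37/13, 114/13)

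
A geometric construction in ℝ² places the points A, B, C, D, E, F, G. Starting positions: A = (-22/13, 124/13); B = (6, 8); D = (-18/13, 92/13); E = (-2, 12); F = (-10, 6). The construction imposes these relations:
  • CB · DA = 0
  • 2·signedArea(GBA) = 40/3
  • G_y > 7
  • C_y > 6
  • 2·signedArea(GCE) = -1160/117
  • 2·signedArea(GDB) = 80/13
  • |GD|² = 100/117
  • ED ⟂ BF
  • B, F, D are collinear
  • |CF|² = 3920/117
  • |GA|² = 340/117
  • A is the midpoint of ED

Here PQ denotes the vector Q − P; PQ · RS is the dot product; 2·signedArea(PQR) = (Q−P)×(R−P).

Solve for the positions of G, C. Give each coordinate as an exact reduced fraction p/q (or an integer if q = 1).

1. G_x = -74/39  [2·signedArea(GDB) = 80/13 ∩ 2·signedArea(GBA) = 40/3]
2. G_y = 102/13  [2·signedArea(GDB) = 80/13 ∩ 2·signedArea(GBA) = 40/3]
   → G = (-74/39, 102/13)
3. C_x = -166/39  [CB · DA = 0 ∩ 2·signedArea(GCE) = -1160/117]
4. C_y = 262/39  [CB · DA = 0 ∩ 2·signedArea(GCE) = -1160/117]
   → C = (-166/39, 262/39)

C = (-166/39, 262/39)
G = (-74/39, 102/13)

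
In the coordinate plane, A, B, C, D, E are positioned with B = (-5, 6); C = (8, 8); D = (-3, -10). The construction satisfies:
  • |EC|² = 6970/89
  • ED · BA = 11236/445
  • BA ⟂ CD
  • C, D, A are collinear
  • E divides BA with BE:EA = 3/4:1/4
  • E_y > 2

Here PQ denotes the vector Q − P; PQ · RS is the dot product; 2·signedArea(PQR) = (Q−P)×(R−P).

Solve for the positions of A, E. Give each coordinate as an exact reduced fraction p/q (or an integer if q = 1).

A = (1591/445, 338/445)
E = (637/445, 921/445)

1. A_x = 1591/445  [C, D, A are collinear ∩ BA ⟂ CD]
2. A_y = 338/445  [C, D, A are collinear ∩ BA ⟂ CD]
   → A = (1591/445, 338/445)
3. E_x = 637/445  [E divides BA with BE:EA = 3/4:1/4]
4. E_y = 921/445  [E divides BA with BE:EA = 3/4:1/4]
   → E = (637/445, 921/445)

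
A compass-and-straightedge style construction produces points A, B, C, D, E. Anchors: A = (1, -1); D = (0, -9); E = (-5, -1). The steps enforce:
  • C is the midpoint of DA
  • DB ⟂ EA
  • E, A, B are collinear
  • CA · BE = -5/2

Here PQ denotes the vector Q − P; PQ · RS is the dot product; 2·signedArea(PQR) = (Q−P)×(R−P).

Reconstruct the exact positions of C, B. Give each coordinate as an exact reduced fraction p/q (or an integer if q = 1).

1. C_x = 1/2  [C is the midpoint of DA]
2. C_y = -5  [C is the midpoint of DA]
   → C = (1/2, -5)
3. B_x = 0  [E, A, B are collinear ∩ DB ⟂ EA]
4. B_y = -1  [E, A, B are collinear ∩ DB ⟂ EA]
   → B = (0, -1)

B = (0, -1)
C = (1/2, -5)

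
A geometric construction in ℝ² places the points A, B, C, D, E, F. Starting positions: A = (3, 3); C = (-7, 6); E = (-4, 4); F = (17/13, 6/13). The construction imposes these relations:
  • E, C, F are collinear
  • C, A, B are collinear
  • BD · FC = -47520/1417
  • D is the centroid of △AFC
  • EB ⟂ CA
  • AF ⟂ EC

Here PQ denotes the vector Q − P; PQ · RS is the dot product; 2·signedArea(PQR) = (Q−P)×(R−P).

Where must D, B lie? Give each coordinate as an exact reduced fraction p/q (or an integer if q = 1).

1. D_x = -35/39  [D is the centroid of △AFC]
2. D_y = 41/13  [D is the centroid of △AFC]
   → D = (-35/39, 41/13)
3. B_x = -403/109  [C, A, B are collinear ∩ EB ⟂ CA]
4. B_y = 546/109  [C, A, B are collinear ∩ EB ⟂ CA]
   → B = (-403/109, 546/109)

B = (-403/109, 546/109)
D = (-35/39, 41/13)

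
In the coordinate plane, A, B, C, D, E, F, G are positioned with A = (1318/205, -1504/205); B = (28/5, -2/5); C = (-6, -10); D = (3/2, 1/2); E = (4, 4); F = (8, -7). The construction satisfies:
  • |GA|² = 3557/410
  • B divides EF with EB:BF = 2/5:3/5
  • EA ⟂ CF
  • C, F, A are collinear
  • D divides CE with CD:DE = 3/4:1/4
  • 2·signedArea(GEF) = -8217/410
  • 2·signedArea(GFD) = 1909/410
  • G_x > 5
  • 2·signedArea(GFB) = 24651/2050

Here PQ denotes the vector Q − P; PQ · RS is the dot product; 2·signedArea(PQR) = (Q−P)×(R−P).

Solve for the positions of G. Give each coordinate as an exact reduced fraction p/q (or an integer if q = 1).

G = (2177/410, -1891/410)

1. G_x = 2177/410  [2·signedArea(GFD) = 1909/410 ∩ 2·signedArea(GFB) = 24651/2050]
2. G_y = -1891/410  [2·signedArea(GFD) = 1909/410 ∩ 2·signedArea(GFB) = 24651/2050]
   → G = (2177/410, -1891/410)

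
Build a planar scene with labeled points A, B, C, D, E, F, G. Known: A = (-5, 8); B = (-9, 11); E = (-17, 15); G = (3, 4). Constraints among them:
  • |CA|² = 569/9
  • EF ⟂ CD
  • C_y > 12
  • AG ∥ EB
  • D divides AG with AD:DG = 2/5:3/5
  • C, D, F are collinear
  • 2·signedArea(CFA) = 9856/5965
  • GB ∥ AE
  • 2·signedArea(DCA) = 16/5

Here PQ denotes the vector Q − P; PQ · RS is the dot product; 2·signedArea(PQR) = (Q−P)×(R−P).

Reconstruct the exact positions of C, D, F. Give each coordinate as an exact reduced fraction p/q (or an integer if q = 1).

1. D_x = -9/5  [D divides AG with AD:DG = 2/5:3/5]
2. D_y = 32/5  [D divides AG with AD:DG = 2/5:3/5]
   → D = (-9/5, 32/5)
3. C_x = -35/3  [line 8/5·x + 16/5·y + -104/5 = 0 ∩ |CA|² = 569/9]
4. C_y = 37/3  [line 8/5·x + 16/5·y + -104/5 = 0 ∩ |CA|² = 569/9]
   → C = (-35/3, 37/3)
5. F_x = -99981/5965  [2·signedArea(CFA) = 9856/5965 ∩ C, D, F are collinear]
6. F_y = 91843/5965  [2·signedArea(CFA) = 9856/5965 ∩ C, D, F are collinear]
   → F = (-99981/5965, 91843/5965)

C = (-35/3, 37/3)
D = (-9/5, 32/5)
F = (-99981/5965, 91843/5965)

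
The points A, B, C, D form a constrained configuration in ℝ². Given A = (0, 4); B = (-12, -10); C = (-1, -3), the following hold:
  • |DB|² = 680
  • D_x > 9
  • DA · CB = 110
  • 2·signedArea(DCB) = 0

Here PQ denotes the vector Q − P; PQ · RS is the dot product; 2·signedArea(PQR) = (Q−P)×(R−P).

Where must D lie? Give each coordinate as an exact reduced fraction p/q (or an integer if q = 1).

D = (10, 4)

1. D_x = 10  [2·signedArea(DCB) = 0 ∩ DA · CB = 110]
2. D_y = 4  [2·signedArea(DCB) = 0 ∩ DA · CB = 110]
   → D = (10, 4)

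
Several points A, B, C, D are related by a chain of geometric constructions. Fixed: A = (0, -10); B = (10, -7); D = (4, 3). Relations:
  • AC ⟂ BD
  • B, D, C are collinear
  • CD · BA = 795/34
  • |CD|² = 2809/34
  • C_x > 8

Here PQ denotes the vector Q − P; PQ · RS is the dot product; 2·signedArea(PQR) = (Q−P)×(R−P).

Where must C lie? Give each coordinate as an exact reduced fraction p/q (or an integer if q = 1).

1. C_x = 295/34  [B, D, C are collinear ∩ AC ⟂ BD]
2. C_y = -163/34  [B, D, C are collinear ∩ AC ⟂ BD]
   → C = (295/34, -163/34)

C = (295/34, -163/34)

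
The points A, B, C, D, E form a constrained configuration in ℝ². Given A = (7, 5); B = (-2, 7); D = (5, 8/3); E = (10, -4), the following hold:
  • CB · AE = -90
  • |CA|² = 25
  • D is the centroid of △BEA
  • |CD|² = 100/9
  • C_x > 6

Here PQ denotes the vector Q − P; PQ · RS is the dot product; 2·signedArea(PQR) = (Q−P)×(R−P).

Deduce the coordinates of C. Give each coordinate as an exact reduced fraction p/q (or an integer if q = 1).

1. C_x = 7  [line -3·x + 9·y + 21 = 0 ∩ |CD|² = 100/9]
2. C_y = 0  [line -3·x + 9·y + 21 = 0 ∩ |CD|² = 100/9]
   → C = (7, 0)

C = (7, 0)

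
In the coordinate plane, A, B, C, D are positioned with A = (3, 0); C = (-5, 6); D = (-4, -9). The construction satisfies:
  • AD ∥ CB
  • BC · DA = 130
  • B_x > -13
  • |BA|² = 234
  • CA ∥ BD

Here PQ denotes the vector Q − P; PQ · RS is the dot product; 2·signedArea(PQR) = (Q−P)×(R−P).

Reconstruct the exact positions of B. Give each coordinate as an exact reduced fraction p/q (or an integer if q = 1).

B = (-12, -3)

1. B_x = -12  [CA ∥ BD ∩ AD ∥ CB]
2. B_y = -3  [CA ∥ BD ∩ AD ∥ CB]
   → B = (-12, -3)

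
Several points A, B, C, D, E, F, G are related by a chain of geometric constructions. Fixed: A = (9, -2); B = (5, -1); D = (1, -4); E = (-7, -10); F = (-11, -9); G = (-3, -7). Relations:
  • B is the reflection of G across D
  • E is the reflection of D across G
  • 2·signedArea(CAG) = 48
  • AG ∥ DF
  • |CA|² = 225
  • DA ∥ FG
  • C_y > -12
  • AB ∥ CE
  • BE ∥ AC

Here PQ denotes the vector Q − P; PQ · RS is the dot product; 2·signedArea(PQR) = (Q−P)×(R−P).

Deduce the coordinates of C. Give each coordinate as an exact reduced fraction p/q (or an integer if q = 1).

C = (-3, -11)

1. C_x = -3  [AB ∥ CE ∩ BE ∥ AC]
2. C_y = -11  [AB ∥ CE ∩ BE ∥ AC]
   → C = (-3, -11)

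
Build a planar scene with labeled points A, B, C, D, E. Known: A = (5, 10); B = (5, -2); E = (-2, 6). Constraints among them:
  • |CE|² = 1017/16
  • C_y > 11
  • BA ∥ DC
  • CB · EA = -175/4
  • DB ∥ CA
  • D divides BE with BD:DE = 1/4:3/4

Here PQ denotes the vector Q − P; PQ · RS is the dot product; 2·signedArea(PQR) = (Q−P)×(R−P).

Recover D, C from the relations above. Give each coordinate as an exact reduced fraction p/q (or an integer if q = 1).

C = (13/4, 12)
D = (13/4, 0)

1. D_x = 13/4  [D divides BE with BD:DE = 1/4:3/4]
2. D_y = 0  [D divides BE with BD:DE = 1/4:3/4]
   → D = (13/4, 0)
3. C_x = 13/4  [DB ∥ CA ∩ BA ∥ DC]
4. C_y = 12  [DB ∥ CA ∩ BA ∥ DC]
   → C = (13/4, 12)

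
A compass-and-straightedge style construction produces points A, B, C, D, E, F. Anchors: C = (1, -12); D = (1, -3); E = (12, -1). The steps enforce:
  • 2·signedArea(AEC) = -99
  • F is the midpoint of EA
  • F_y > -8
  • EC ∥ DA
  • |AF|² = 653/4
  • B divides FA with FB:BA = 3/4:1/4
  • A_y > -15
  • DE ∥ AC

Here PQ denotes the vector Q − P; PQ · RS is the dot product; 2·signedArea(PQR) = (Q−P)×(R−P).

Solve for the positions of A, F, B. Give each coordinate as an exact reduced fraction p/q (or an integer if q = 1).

A = (-10, -14)
B = (-29/4, -99/8)
F = (1, -15/2)

1. A_x = -10  [DE ∥ AC ∩ EC ∥ DA]
2. A_y = -14  [DE ∥ AC ∩ EC ∥ DA]
   → A = (-10, -14)
3. F_x = 1  [F is the midpoint of EA]
4. F_y = -15/2  [F is the midpoint of EA]
   → F = (1, -15/2)
5. B_x = -29/4  [B divides FA with FB:BA = 3/4:1/4]
6. B_y = -99/8  [B divides FA with FB:BA = 3/4:1/4]
   → B = (-29/4, -99/8)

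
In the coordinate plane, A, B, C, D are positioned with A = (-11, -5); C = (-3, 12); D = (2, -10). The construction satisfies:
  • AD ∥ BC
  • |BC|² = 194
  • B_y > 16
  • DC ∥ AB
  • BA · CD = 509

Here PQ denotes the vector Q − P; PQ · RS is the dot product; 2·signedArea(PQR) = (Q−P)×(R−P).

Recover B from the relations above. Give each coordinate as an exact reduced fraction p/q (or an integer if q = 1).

B = (-16, 17)

1. B_x = -16  [AD ∥ BC ∩ DC ∥ AB]
2. B_y = 17  [AD ∥ BC ∩ DC ∥ AB]
   → B = (-16, 17)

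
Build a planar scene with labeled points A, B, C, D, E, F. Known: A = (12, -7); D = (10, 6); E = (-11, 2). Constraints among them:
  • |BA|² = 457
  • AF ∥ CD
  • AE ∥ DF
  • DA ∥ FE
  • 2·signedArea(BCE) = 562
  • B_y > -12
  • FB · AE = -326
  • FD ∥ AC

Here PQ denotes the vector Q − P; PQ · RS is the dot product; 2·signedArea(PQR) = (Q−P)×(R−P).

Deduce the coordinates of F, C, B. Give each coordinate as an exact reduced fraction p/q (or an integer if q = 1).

1. F_x = -13  [DA ∥ FE ∩ AE ∥ DF]
2. F_y = 15  [DA ∥ FE ∩ AE ∥ DF]
   → F = (-13, 15)
3. C_x = 35  [AF ∥ CD ∩ FD ∥ AC]
4. C_y = -16  [AF ∥ CD ∩ FD ∥ AC]
   → C = (35, -16)
5. B_x = -9  [2·signedArea(BCE) = 562 ∩ FB · AE = -326]
6. B_y = -11  [2·signedArea(BCE) = 562 ∩ FB · AE = -326]
   → B = (-9, -11)

B = (-9, -11)
C = (35, -16)
F = (-13, 15)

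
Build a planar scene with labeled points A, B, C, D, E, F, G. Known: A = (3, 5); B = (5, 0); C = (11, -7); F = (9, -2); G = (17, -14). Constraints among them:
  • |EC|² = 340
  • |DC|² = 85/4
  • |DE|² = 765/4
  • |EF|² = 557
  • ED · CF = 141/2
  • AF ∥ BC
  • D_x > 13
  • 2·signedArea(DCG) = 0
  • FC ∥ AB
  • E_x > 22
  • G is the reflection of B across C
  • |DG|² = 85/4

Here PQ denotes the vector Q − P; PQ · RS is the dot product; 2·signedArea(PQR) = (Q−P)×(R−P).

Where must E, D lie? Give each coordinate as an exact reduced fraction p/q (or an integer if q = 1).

D = (14, -21/2)
E = (23, -21)

1. D_x = 14  [line 7·x + 6·y + -35 = 0 ∩ |DC|² = 85/4]
2. D_y = -21/2  [line 7·x + 6·y + -35 = 0 ∩ |DC|² = 85/4]
   → D = (14, -21/2)
3. E_x = 23  [line 2·x + -5·y + -151 = 0 ∩ |EC|² = 340]
4. E_y = -21  [line 2·x + -5·y + -151 = 0 ∩ |EC|² = 340]
   → E = (23, -21)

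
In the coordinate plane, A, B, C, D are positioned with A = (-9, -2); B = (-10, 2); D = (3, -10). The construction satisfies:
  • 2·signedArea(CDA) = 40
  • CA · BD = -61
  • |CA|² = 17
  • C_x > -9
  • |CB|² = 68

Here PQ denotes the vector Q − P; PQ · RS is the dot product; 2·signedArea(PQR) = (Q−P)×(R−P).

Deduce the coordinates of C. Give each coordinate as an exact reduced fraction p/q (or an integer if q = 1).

C = (-8, -6)

1. C_x = -8  [2·signedArea(CDA) = 40 ∩ CA · BD = -61]
2. C_y = -6  [2·signedArea(CDA) = 40 ∩ CA · BD = -61]
   → C = (-8, -6)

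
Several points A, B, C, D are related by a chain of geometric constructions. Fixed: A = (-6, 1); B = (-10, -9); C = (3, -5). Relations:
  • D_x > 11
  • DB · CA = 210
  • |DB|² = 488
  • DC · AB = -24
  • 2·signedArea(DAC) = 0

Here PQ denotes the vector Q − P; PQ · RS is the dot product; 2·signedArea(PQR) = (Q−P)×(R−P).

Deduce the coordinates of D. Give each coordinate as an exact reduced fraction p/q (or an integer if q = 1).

D = (12, -11)

1. D_x = 12  [2·signedArea(DAC) = 0 ∩ DC · AB = -24]
2. D_y = -11  [2·signedArea(DAC) = 0 ∩ DC · AB = -24]
   → D = (12, -11)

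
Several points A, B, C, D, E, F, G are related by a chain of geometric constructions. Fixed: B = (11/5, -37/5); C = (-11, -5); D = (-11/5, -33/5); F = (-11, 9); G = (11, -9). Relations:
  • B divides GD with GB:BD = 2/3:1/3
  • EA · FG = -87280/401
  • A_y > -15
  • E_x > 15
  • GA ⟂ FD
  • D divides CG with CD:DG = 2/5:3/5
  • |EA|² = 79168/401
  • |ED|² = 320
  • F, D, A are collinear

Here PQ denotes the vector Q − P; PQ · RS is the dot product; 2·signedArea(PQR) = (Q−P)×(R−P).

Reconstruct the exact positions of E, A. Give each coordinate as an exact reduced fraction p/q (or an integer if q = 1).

1. A_x = 4037/2005  [F, D, A are collinear ∩ GA ⟂ FD]
2. A_y = -28209/2005  [F, D, A are collinear ∩ GA ⟂ FD]
   → A = (4037/2005, -28209/2005)
3. E_x = 77/5  [line -22·x + 18·y + 2576/5 = 0 ∩ |EA|² = 79168/401]
4. E_y = -49/5  [line -22·x + 18·y + 2576/5 = 0 ∩ |EA|² = 79168/401]
   → E = (77/5, -49/5)

A = (4037/2005, -28209/2005)
E = (77/5, -49/5)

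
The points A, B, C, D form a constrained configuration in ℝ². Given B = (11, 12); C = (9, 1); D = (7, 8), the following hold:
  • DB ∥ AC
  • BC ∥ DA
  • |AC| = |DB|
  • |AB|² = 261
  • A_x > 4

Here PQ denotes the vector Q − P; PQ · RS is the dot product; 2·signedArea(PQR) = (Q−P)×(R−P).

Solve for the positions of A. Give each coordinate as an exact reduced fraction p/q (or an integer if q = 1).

1. A_x = 5  [DB ∥ AC ∩ BC ∥ DA]
2. A_y = -3  [DB ∥ AC ∩ BC ∥ DA]
   → A = (5, -3)

A = (5, -3)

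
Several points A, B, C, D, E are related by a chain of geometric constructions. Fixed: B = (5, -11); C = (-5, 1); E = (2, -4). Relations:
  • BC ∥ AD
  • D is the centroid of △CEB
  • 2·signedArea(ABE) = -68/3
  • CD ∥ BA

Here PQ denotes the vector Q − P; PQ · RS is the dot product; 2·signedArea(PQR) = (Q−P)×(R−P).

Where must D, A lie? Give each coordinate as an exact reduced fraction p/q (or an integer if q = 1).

1. D_x = 2/3  [D is the centroid of △CEB]
2. D_y = -14/3  [D is the centroid of △CEB]
   → D = (2/3, -14/3)
3. A_x = 32/3  [BC ∥ AD ∩ CD ∥ BA]
4. A_y = -50/3  [BC ∥ AD ∩ CD ∥ BA]
   → A = (32/3, -50/3)

A = (32/3, -50/3)
D = (2/3, -14/3)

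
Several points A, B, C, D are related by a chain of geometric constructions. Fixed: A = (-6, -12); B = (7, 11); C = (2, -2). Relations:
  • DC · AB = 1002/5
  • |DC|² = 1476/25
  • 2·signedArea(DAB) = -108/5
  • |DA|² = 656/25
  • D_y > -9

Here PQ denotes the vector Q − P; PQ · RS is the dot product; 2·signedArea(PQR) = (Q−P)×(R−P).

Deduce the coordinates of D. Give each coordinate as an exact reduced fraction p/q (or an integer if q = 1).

1. D_x = -14/5  [2·signedArea(DAB) = -108/5 ∩ DC · AB = 1002/5]
2. D_y = -8  [2·signedArea(DAB) = -108/5 ∩ DC · AB = 1002/5]
   → D = (-14/5, -8)

D = (-14/5, -8)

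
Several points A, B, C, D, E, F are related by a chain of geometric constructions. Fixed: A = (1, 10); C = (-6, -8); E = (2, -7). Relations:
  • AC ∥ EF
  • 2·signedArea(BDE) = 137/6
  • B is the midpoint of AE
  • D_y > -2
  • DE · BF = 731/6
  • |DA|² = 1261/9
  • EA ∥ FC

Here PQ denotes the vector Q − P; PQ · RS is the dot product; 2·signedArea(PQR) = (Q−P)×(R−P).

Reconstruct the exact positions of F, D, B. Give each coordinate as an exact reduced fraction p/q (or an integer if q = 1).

B = (3/2, 3/2)
D = (-1, -5/3)
F = (-5, -25)

1. F_x = -5  [EA ∥ FC ∩ AC ∥ EF]
2. F_y = -25  [EA ∥ FC ∩ AC ∥ EF]
   → F = (-5, -25)
3. B_x = 3/2  [B is the midpoint of AE]
4. B_y = 3/2  [B is the midpoint of AE]
   → B = (3/2, 3/2)
5. D_x = -1  [DE · BF = 731/6 ∩ 2·signedArea(BDE) = 137/6]
6. D_y = -5/3  [DE · BF = 731/6 ∩ 2·signedArea(BDE) = 137/6]
   → D = (-1, -5/3)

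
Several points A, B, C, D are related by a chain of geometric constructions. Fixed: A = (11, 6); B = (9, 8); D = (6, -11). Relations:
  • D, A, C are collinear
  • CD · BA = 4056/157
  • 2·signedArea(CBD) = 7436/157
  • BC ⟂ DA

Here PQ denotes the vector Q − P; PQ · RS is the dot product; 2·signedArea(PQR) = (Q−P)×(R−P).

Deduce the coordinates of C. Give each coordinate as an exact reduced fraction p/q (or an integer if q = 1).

C = (1787/157, 1146/157)

1. C_x = 1787/157  [D, A, C are collinear ∩ BC ⟂ DA]
2. C_y = 1146/157  [D, A, C are collinear ∩ BC ⟂ DA]
   → C = (1787/157, 1146/157)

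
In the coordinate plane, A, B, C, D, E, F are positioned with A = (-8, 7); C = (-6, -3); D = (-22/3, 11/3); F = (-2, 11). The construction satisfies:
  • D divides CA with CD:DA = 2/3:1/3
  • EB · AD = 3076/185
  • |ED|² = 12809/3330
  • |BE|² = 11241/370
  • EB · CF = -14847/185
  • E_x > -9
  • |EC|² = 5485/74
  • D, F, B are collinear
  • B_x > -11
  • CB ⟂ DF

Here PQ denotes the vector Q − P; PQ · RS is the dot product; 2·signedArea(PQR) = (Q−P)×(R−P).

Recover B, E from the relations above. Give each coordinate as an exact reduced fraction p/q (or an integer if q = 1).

1. B_x = -1858/185  [D, F, B are collinear ∩ CB ⟂ DF]
2. B_y = -11/185  [D, F, B are collinear ∩ CB ⟂ DF]
   → B = (-1858/185, -11/185)
3. E_x = -3149/370  [EB · CF = -14847/185 ∩ EB · AD = 3076/185]
4. E_y = 1937/370  [EB · CF = -14847/185 ∩ EB · AD = 3076/185]
   → E = (-3149/370, 1937/370)

B = (-1858/185, -11/185)
E = (-3149/370, 1937/370)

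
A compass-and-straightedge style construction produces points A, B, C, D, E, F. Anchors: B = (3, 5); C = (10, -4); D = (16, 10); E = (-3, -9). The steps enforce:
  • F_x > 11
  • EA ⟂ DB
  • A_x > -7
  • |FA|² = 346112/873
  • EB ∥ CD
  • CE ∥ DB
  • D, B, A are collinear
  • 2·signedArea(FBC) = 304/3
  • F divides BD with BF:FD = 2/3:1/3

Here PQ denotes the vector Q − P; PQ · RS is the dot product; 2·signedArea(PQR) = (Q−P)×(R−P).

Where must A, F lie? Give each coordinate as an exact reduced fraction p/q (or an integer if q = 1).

1. A_x = -671/97  [D, B, A are collinear ∩ EA ⟂ DB]
2. A_y = 115/97  [D, B, A are collinear ∩ EA ⟂ DB]
   → A = (-671/97, 115/97)
3. F_x = 35/3  [F divides BD with BF:FD = 2/3:1/3]
4. F_y = 25/3  [F divides BD with BF:FD = 2/3:1/3]
   → F = (35/3, 25/3)

A = (-671/97, 115/97)
F = (35/3, 25/3)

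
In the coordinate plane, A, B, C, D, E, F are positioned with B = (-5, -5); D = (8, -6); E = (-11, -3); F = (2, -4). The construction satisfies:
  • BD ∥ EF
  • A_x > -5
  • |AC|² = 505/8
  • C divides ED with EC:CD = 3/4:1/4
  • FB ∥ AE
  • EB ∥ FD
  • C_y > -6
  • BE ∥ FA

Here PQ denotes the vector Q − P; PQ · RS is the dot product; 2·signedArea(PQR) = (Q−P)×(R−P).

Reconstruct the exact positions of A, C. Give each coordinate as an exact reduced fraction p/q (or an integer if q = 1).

1. A_x = -4  [FB ∥ AE ∩ BE ∥ FA]
2. A_y = -2  [FB ∥ AE ∩ BE ∥ FA]
   → A = (-4, -2)
3. C_x = 13/4  [C divides ED with EC:CD = 3/4:1/4]
4. C_y = -21/4  [C divides ED with EC:CD = 3/4:1/4]
   → C = (13/4, -21/4)

A = (-4, -2)
C = (13/4, -21/4)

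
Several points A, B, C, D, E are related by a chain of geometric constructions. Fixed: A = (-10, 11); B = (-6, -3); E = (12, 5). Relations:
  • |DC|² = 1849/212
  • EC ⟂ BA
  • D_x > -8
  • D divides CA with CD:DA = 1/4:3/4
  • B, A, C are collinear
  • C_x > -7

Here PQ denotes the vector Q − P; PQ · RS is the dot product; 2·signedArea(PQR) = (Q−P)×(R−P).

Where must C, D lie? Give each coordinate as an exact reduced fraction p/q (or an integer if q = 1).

C = (-358/53, -19/53)
D = (-401/53, 263/106)

1. C_x = -358/53  [B, A, C are collinear ∩ EC ⟂ BA]
2. C_y = -19/53  [B, A, C are collinear ∩ EC ⟂ BA]
   → C = (-358/53, -19/53)
3. D_x = -401/53  [D divides CA with CD:DA = 1/4:3/4]
4. D_y = 263/106  [D divides CA with CD:DA = 1/4:3/4]
   → D = (-401/53, 263/106)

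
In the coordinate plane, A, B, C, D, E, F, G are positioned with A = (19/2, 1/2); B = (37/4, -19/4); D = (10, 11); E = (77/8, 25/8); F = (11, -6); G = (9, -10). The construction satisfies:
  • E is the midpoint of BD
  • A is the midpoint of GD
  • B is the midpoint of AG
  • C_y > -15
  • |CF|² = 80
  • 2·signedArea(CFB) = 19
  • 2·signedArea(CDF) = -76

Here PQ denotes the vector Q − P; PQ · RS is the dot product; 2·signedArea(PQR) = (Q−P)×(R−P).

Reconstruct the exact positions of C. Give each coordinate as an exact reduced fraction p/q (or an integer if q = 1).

C = (7, -14)

1. C_x = 7  [2·signedArea(CFB) = 19 ∩ 2·signedArea(CDF) = -76]
2. C_y = -14  [2·signedArea(CFB) = 19 ∩ 2·signedArea(CDF) = -76]
   → C = (7, -14)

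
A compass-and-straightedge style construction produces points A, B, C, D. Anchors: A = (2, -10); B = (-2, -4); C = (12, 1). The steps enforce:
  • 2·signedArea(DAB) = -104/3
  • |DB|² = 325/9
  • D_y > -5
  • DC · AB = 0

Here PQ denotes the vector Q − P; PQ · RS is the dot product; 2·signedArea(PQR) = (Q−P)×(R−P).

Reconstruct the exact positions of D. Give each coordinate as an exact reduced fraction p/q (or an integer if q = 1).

1. D_x = 4  [DC · AB = 0 ∩ 2·signedArea(DAB) = -104/3]
2. D_y = -13/3  [DC · AB = 0 ∩ 2·signedArea(DAB) = -104/3]
   → D = (4, -13/3)

D = (4, -13/3)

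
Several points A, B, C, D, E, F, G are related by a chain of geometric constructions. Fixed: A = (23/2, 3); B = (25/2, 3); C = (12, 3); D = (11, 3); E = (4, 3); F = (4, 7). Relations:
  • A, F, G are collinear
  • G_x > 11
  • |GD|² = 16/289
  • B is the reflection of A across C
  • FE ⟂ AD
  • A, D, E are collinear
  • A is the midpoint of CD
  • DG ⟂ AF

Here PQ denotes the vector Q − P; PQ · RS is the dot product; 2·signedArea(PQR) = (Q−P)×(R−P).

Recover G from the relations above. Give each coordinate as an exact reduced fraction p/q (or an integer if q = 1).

1. G_x = 3211/289  [A, F, G are collinear ∩ DG ⟂ AF]
2. G_y = 927/289  [A, F, G are collinear ∩ DG ⟂ AF]
   → G = (3211/289, 927/289)

G = (3211/289, 927/289)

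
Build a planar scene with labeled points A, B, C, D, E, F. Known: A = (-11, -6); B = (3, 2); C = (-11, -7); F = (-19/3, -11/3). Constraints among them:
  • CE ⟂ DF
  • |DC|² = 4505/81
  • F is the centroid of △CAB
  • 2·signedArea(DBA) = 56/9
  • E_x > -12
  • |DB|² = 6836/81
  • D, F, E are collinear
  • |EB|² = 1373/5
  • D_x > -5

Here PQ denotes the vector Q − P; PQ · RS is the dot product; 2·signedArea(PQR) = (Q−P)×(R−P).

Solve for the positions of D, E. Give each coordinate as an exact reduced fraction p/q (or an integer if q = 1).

D = (-43/9, -26/9)
E = (-57/5, -31/5)

1. D_x = -43/9  [line 8·x + -14·y + -20/9 = 0 ∩ |DC|² = 4505/81]
2. D_y = -26/9  [line 8·x + -14·y + -20/9 = 0 ∩ |DC|² = 4505/81]
   → D = (-43/9, -26/9)
3. E_x = -57/5  [D, F, E are collinear ∩ CE ⟂ DF]
4. E_y = -31/5  [D, F, E are collinear ∩ CE ⟂ DF]
   → E = (-57/5, -31/5)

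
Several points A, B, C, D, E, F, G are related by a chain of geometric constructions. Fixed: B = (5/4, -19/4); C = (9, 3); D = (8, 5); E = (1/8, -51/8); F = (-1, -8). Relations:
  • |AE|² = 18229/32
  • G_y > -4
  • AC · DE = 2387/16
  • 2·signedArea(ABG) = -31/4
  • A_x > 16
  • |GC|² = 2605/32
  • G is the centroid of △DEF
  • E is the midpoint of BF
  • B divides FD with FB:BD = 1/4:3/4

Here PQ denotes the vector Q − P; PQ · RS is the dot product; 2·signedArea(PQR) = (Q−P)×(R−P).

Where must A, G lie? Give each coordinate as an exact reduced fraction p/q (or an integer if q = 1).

A = (67/4, 43/4)
G = (19/8, -25/8)

1. A_x = 67/4  [line 63/8·x + 91/8·y + -4067/16 = 0 ∩ |AE|² = 18229/32]
2. A_y = 43/4  [line 63/8·x + 91/8·y + -4067/16 = 0 ∩ |AE|² = 18229/32]
   → A = (67/4, 43/4)
3. G_x = 19/8  [G is the centroid of △DEF]
4. G_y = -25/8  [G is the centroid of △DEF]
   → G = (19/8, -25/8)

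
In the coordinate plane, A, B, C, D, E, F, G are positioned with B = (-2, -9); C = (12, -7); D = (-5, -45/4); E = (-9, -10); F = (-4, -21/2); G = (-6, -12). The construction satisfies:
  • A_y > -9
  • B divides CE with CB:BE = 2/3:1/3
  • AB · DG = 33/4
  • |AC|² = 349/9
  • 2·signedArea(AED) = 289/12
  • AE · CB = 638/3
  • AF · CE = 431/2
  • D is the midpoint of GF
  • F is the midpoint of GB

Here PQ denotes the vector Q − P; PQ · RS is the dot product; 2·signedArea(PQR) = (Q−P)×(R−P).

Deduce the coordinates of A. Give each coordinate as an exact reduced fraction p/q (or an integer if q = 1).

1. A_x = 6  [AB · DG = 33/4 ∩ AE · CB = 638/3]
2. A_y = -26/3  [AB · DG = 33/4 ∩ AE · CB = 638/3]
   → A = (6, -26/3)

A = (6, -26/3)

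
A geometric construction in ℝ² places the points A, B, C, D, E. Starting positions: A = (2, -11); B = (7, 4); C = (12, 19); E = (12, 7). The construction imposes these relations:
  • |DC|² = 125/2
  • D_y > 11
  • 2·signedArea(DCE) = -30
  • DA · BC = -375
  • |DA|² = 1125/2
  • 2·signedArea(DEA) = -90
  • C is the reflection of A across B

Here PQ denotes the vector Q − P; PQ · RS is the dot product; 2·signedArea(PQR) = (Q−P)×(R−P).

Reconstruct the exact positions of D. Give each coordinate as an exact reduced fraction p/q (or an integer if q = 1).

D = (19/2, 23/2)

1. D_x = 19/2  [2·signedArea(DCE) = -30 ∩ DA · BC = -375]
2. D_y = 23/2  [2·signedArea(DCE) = -30 ∩ DA · BC = -375]
   → D = (19/2, 23/2)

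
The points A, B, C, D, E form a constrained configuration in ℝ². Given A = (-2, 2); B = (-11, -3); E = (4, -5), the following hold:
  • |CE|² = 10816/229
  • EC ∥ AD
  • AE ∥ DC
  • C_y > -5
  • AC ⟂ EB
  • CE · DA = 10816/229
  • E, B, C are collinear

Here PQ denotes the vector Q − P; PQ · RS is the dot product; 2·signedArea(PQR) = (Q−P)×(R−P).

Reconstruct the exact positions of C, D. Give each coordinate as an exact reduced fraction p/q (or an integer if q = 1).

C = (-644/229, -937/229)
D = (-2018/229, 666/229)

1. C_x = -644/229  [E, B, C are collinear ∩ AC ⟂ EB]
2. C_y = -937/229  [E, B, C are collinear ∩ AC ⟂ EB]
   → C = (-644/229, -937/229)
3. D_x = -2018/229  [AE ∥ DC ∩ EC ∥ AD]
4. D_y = 666/229  [AE ∥ DC ∩ EC ∥ AD]
   → D = (-2018/229, 666/229)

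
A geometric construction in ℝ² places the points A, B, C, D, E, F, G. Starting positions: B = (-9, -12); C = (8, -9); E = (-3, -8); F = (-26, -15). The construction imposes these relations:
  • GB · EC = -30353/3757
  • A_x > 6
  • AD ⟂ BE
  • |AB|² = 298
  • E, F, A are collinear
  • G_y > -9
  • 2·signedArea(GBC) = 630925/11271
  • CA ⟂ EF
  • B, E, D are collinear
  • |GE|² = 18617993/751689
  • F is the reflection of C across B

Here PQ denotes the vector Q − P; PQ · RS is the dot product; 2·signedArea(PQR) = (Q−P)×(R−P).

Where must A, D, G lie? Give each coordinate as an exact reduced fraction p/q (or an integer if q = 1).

1. A_x = 1962/289  [E, F, A are collinear ∩ CA ⟂ EF]
2. A_y = -1451/289  [E, F, A are collinear ∩ CA ⟂ EF]
   → A = (1962/289, -1451/289)
3. D_x = 19356/3757  [B, E, D are collinear ∩ AD ⟂ BE]
4. D_y = -9638/3757  [B, E, D are collinear ∩ AD ⟂ BE]
   → D = (19356/3757, -9638/3757)
5. G_x = -89597/11271  [2·signedArea(GBC) = 630925/11271 ∩ GB · EC = -30353/3757]
6. G_y = -96049/11271  [2·signedArea(GBC) = 630925/11271 ∩ GB · EC = -30353/3757]
   → G = (-89597/11271, -96049/11271)

A = (1962/289, -1451/289)
D = (19356/3757, -9638/3757)
G = (-89597/11271, -96049/11271)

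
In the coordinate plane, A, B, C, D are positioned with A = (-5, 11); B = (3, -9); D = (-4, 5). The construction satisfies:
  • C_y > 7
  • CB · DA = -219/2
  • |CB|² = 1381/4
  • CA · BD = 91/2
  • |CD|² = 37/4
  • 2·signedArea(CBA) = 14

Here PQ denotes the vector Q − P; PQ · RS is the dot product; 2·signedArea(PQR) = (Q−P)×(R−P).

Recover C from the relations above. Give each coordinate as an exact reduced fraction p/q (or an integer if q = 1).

1. C_x = -9/2  [CB · DA = -219/2 ∩ 2·signedArea(CBA) = 14]
2. C_y = 8  [CB · DA = -219/2 ∩ 2·signedArea(CBA) = 14]
   → C = (-9/2, 8)

C = (-9/2, 8)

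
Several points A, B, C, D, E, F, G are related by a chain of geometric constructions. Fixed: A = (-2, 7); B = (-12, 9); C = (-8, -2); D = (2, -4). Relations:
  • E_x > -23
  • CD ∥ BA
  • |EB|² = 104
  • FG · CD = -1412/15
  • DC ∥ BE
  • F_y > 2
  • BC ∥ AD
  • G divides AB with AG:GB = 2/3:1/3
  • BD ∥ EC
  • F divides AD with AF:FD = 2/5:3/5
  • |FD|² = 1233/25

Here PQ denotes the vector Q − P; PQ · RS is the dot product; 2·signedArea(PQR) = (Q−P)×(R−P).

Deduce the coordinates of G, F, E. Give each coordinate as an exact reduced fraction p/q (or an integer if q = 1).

1. G_x = -26/3  [G divides AB with AG:GB = 2/3:1/3]
2. G_y = 25/3  [G divides AB with AG:GB = 2/3:1/3]
   → G = (-26/3, 25/3)
3. F_x = -2/5  [F divides AD with AF:FD = 2/5:3/5]
4. F_y = 13/5  [F divides AD with AF:FD = 2/5:3/5]
   → F = (-2/5, 13/5)
5. E_x = -22  [BD ∥ EC ∩ DC ∥ BE]
6. E_y = 11  [BD ∥ EC ∩ DC ∥ BE]
   → E = (-22, 11)

E = (-22, 11)
F = (-2/5, 13/5)
G = (-26/3, 25/3)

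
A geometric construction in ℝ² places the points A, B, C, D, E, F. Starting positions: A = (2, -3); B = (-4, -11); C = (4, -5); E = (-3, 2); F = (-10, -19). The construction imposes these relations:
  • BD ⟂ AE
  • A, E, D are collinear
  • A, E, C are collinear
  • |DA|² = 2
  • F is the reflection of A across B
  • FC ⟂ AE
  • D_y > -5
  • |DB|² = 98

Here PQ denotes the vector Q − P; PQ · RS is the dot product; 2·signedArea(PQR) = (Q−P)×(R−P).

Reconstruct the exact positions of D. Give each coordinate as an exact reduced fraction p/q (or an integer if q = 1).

D = (3, -4)

1. D_x = 3  [A, E, D are collinear ∩ BD ⟂ AE]
2. D_y = -4  [A, E, D are collinear ∩ BD ⟂ AE]
   → D = (3, -4)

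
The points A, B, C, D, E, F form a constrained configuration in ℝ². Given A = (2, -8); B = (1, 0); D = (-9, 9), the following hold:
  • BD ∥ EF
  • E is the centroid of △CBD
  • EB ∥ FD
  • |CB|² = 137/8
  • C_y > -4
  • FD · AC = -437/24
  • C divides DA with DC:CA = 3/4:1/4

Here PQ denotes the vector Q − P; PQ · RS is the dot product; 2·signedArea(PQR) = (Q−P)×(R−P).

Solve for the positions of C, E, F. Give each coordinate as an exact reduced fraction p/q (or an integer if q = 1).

1. C_x = -3/4  [C divides DA with DC:CA = 3/4:1/4]
2. C_y = -15/4  [C divides DA with DC:CA = 3/4:1/4]
   → C = (-3/4, -15/4)
3. E_x = -35/12  [E is the centroid of △CBD]
4. E_y = 7/4  [E is the centroid of △CBD]
   → E = (-35/12, 7/4)
5. F_x = -155/12  [EB ∥ FD ∩ BD ∥ EF]
6. F_y = 43/4  [EB ∥ FD ∩ BD ∥ EF]
   → F = (-155/12, 43/4)

C = (-3/4, -15/4)
E = (-35/12, 7/4)
F = (-155/12, 43/4)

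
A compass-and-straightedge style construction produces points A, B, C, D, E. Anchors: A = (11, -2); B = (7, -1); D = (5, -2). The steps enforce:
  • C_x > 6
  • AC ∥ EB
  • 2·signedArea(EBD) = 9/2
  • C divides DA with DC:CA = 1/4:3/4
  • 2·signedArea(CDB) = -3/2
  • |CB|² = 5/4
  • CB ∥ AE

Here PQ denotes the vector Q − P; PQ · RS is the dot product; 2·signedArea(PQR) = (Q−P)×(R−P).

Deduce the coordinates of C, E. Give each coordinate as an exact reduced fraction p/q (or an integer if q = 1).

C = (13/2, -2)
E = (23/2, -1)

1. C_x = 13/2  [C divides DA with DC:CA = 1/4:3/4]
2. C_y = -2  [C divides DA with DC:CA = 1/4:3/4]
   → C = (13/2, -2)
3. E_x = 23/2  [AC ∥ EB ∩ CB ∥ AE]
4. E_y = -1  [AC ∥ EB ∩ CB ∥ AE]
   → E = (23/2, -1)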